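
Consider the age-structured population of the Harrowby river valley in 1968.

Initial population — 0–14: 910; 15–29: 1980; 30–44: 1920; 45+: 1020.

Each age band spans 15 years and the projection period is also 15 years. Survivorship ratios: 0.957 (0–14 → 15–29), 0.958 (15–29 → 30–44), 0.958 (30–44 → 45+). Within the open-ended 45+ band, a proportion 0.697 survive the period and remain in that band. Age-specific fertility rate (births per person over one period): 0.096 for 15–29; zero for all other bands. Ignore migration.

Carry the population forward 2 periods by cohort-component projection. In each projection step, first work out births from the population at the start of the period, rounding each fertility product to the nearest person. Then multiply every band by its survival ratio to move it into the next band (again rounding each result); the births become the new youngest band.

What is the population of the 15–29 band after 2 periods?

[period 1]
Births: 1980 × 0.096 = 190
15–29: 910 × 0.957 = 871
30–44: 1980 × 0.958 = 1897
45+: 1920 × 0.958 + 1020 × 0.697 = 1839 + 711 = 2550
→ [190, 871, 1897, 2550]
[period 2]
Births: 871 × 0.096 = 84
15–29: 190 × 0.957 = 182
30–44: 871 × 0.958 = 834
45+: 1897 × 0.958 + 2550 × 0.697 = 1817 + 1777 = 3594
→ [84, 182, 834, 3594]

182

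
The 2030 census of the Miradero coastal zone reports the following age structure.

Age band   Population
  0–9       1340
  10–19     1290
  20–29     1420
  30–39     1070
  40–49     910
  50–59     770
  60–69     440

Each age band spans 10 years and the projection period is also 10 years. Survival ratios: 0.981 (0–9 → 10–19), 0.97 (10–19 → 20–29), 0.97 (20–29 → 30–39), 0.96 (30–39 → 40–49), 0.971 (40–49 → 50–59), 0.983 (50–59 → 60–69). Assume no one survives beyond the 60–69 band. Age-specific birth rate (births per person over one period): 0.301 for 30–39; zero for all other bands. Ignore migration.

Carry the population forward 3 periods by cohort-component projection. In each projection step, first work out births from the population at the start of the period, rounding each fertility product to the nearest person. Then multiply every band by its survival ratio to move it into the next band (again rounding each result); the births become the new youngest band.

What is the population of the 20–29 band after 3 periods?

307

[period 1]
Births: 1070 * 0.301 = 322
10–19: 1340 * 0.981 = 1315
20–29: 1290 * 0.97 = 1251
30–39: 1420 * 0.97 = 1377
40–49: 1070 * 0.96 = 1027
50–59: 910 * 0.971 = 884
60–69: 770 * 0.983 = 757
End of period: [322, 1315, 1251, 1377, 1027, 884, 757]
[period 2]
Births: 1377 * 0.301 = 414
10–19: 322 * 0.981 = 316
20–29: 1315 * 0.97 = 1276
30–39: 1251 * 0.97 = 1213
40–49: 1377 * 0.96 = 1322
50–59: 1027 * 0.971 = 997
60–69: 884 * 0.983 = 869
End of period: [414, 316, 1276, 1213, 1322, 997, 869]
[period 3]
Births: 1213 * 0.301 = 365
10–19: 414 * 0.981 = 406
20–29: 316 * 0.97 = 307
30–39: 1276 * 0.97 = 1238
40–49: 1213 * 0.96 = 1164
50–59: 1322 * 0.971 = 1284
60–69: 997 * 0.983 = 980
End of period: [365, 406, 307, 1238, 1164, 1284, 980]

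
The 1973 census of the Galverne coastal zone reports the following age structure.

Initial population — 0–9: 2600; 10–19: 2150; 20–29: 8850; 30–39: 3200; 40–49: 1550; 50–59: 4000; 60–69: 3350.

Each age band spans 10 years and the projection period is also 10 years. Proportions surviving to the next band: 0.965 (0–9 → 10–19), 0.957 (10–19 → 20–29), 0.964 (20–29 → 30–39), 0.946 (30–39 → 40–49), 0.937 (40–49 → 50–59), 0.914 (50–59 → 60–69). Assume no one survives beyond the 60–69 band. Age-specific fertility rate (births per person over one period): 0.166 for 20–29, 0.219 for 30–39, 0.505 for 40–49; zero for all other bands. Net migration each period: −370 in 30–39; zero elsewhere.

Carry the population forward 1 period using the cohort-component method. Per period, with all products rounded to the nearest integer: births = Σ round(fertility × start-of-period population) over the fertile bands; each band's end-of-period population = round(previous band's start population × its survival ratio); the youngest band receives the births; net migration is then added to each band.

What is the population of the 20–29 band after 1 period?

2058

Period 1:
Births: 8850 * 0.166 = 1469, 3200 * 0.219 = 701, 1550 * 0.505 = 783 ⇒ total 2953
10–19: 2600 * 0.965 = 2509
20–29: 2150 * 0.957 = 2058
30–39: 8850 * 0.964 = 8531
40–49: 3200 * 0.946 = 3027
50–59: 1550 * 0.937 = 1452
60–69: 4000 * 0.914 = 3656
Net migration: 30–39 − 370 → 8161
→ [2953, 2509, 2058, 8161, 3027, 1452, 3656]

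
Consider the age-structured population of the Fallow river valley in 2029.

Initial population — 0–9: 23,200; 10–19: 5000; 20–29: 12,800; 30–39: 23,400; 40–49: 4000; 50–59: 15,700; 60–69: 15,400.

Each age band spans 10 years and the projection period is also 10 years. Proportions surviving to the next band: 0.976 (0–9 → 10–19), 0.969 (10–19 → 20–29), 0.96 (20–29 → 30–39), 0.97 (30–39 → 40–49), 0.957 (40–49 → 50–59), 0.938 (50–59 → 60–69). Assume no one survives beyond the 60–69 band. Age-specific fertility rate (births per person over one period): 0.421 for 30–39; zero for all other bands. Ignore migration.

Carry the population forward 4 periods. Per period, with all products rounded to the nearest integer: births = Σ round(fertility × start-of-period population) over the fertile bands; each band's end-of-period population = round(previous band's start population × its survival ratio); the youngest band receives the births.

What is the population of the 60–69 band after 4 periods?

10699

Let band 1 be 0–9 through band 7 = 60–69.
Period 1:
Births: 23400 * 0.421 = 9851
Band 2: 23200 * 0.976 = 22643
Band 3: 5000 * 0.969 = 4845
Band 4: 12800 * 0.96 = 12288
Band 5: 23400 * 0.97 = 22698
Band 6: 4000 * 0.957 = 3828
Band 7: 15700 * 0.938 = 14727
Giving 9851 / 22643 / 4845 / 12288 / 22698 / 3828 / 14727.
Period 2:
Births: 12288 * 0.421 = 5173
Band 2: 9851 * 0.976 = 9615
Band 3: 22643 * 0.969 = 21941
Band 4: 4845 * 0.96 = 4651
Band 5: 12288 * 0.97 = 11919
Band 6: 22698 * 0.957 = 21722
Band 7: 3828 * 0.938 = 3591
Giving 5173 / 9615 / 21941 / 4651 / 11919 / 21722 / 3591.
Period 3:
Births: 4651 * 0.421 = 1958
Band 2: 5173 * 0.976 = 5049
Band 3: 9615 * 0.969 = 9317
Band 4: 21941 * 0.96 = 21063
Band 5: 4651 * 0.97 = 4511
Band 6: 11919 * 0.957 = 11406
Band 7: 21722 * 0.938 = 20375
Giving 1958 / 5049 / 9317 / 21063 / 4511 / 11406 / 20375.
Period 4:
Births: 21063 * 0.421 = 8868
Band 2: 1958 * 0.976 = 1911
Band 3: 5049 * 0.969 = 4892
Band 4: 9317 * 0.96 = 8944
Band 5: 21063 * 0.97 = 20431
Band 6: 4511 * 0.957 = 4317
Band 7: 11406 * 0.938 = 10699
Giving 8868 / 1911 / 4892 / 8944 / 20431 / 4317 / 10699.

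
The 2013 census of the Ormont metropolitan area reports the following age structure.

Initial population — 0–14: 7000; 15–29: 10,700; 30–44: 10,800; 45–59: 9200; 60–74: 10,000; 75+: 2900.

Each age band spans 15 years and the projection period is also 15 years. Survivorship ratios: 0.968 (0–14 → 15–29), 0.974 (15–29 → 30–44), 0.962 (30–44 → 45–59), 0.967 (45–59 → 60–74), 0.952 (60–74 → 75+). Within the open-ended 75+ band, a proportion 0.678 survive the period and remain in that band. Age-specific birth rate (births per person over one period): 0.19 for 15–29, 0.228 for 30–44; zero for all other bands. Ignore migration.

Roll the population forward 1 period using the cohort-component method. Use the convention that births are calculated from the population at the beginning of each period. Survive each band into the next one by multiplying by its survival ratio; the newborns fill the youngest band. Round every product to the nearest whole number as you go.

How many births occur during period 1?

4495

Period 1.
Births: 10700 * 0.19 = 2033, 10800 * 0.228 = 2462 — total 4495
15–29: 7000 * 0.968 = 6776
30–44: 10700 * 0.974 = 10422
45–59: 10800 * 0.962 = 10390
60–74: 9200 * 0.967 = 8896
75+: 10000 * 0.952 + 2900 * 0.678 = 9520 + 1966 = 11486
Population now: 0–14=4495, 15–29=6776, 30–44=10422, 45–59=10390, 60–74=8896, 75+=11486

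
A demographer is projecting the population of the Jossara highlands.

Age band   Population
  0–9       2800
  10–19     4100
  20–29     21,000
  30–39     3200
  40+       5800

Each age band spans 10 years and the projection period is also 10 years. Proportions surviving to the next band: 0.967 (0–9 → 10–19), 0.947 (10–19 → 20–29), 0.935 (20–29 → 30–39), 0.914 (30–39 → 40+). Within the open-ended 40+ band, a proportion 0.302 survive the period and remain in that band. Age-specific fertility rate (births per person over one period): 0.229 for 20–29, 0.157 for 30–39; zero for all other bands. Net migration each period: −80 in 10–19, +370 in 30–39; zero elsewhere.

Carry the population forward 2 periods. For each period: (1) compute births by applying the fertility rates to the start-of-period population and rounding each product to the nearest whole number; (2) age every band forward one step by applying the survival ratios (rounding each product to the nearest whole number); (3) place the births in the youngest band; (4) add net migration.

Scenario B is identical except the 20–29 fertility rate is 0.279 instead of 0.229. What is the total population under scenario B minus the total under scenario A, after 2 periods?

After projecting period 1:
Births: 21000 × 0.229 = 4809, 3200 × 0.157 = 502 ⇒ total 5311
10–19: 2800 × 0.967 = 2708
20–29: 4100 × 0.947 = 3883
30–39: 21000 × 0.935 = 19635
40+: 3200 × 0.914 + 5800 × 0.302 = 2925 + 1752 = 4677
Net migration: 10–19 − 80 → 2628; 30–39 + 370 → 20005
Population now: 0–9=5311, 10–19=2628, 20–29=3883, 30–39=20005, 40+=4677
After projecting period 2:
Births: 3883 × 0.229 = 889, 20005 × 0.157 = 3141 ⇒ total 4030
10–19: 5311 × 0.967 = 5136
20–29: 2628 × 0.947 = 2489
30–39: 3883 × 0.935 = 3631
40+: 20005 × 0.914 + 4677 × 0.302 = 18285 + 1412 = 19697
Net migration: 10–19 − 80 → 5056; 30–39 + 370 → 4001
Population now: 0–9=4030, 10–19=5056, 20–29=2489, 30–39=4001, 40+=19697
Scenario A total after 2 periods: 35273
Scenario B projection —
After projecting period 1:
Births: 21000 × 0.279 = 5859, 3200 × 0.157 = 502 ⇒ total 6361
10–19: 2800 × 0.967 = 2708
20–29: 4100 × 0.947 = 3883
30–39: 21000 × 0.935 = 19635
40+: 3200 × 0.914 + 5800 × 0.302 = 2925 + 1752 = 4677
Net migration: 10–19 − 80 → 2628; 30–39 + 370 → 20005
Population now: 0–9=6361, 10–19=2628, 20–29=3883, 30–39=20005, 40+=4677
After projecting period 2:
Births: 3883 × 0.279 = 1083, 20005 × 0.157 = 3141 ⇒ total 4224
10–19: 6361 × 0.967 = 6151
20–29: 2628 × 0.947 = 2489
30–39: 3883 × 0.935 = 3631
40+: 20005 × 0.914 + 4677 × 0.302 = 18285 + 1412 = 19697
Net migration: 10–19 − 80 → 6071; 30–39 + 370 → 4001
Population now: 0–9=4224, 10–19=6071, 20–29=2489, 30–39=4001, 40+=19697
Scenario B total after 2 periods: 36482
Difference B − A = 36482 − 35273 = 1209

1209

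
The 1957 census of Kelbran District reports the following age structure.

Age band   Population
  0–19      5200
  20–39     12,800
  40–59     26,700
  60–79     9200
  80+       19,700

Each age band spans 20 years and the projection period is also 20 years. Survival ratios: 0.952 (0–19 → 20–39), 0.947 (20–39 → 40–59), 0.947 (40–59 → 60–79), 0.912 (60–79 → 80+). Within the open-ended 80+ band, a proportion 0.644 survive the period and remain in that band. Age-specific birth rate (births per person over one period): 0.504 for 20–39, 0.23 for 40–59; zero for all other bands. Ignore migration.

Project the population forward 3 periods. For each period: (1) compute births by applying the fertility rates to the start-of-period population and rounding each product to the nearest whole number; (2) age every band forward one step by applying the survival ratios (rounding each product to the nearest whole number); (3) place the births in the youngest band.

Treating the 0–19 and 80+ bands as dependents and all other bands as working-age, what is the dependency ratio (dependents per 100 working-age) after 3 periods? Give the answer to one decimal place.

197.8

Period 1:
Births: 12800 × 0.504 = 6451 ; 26700 × 0.23 = 6141 → total 12592
20–39: 5200 × 0.952 = 4950
40–59: 12800 × 0.947 = 12122
60–79: 26700 × 0.947 = 25285
80+: 9200 × 0.912 + 19700 × 0.644 = 8390 + 12687 = 21077
Population now: 0–19=12592, 20–39=4950, 40–59=12122, 60–79=25285, 80+=21077
Period 2:
Births: 4950 × 0.504 = 2495 ; 12122 × 0.23 = 2788 → total 5283
20–39: 12592 × 0.952 = 11988
40–59: 4950 × 0.947 = 4688
60–79: 12122 × 0.947 = 11480
80+: 25285 × 0.912 + 21077 × 0.644 = 23060 + 13574 = 36634
Population now: 0–19=5283, 20–39=11988, 40–59=4688, 60–79=11480, 80+=36634
Period 3:
Births: 11988 × 0.504 = 6042 ; 4688 × 0.23 = 1078 → total 7120
20–39: 5283 × 0.952 = 5029
40–59: 11988 × 0.947 = 11353
60–79: 4688 × 0.947 = 4440
80+: 11480 × 0.912 + 36634 × 0.644 = 10470 + 23592 = 34062
Population now: 0–19=7120, 20–39=5029, 40–59=11353, 60–79=4440, 80+=34062
Dependents (band 0–19 + band 80+) = 7120 + 34062 = 41182; working-age = 20822; ratio = 41182/20822 × 100 = 197.8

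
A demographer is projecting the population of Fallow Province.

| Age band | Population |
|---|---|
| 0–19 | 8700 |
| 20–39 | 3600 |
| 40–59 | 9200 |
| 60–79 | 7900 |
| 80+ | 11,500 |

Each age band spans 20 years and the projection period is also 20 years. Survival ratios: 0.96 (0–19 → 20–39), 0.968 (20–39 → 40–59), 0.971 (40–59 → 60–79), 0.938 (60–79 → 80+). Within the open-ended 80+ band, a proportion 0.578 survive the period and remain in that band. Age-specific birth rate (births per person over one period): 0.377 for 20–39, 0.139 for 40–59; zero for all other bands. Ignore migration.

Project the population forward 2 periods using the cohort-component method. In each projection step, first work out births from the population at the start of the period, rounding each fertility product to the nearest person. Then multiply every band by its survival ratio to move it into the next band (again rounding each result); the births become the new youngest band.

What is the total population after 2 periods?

[period 1]
Births: 3600 × 0.377 = 1357 ; 9200 × 0.139 = 1279 → 2636
20–39: 8700 × 0.96 = 8352
40–59: 3600 × 0.968 = 3485
60–79: 9200 × 0.971 = 8933
80+: 7900 × 0.938 + 11500 × 0.578 = 7410 + 6647 = 14057
→ [2636, 8352, 3485, 8933, 14057]
[period 2]
Births: 8352 × 0.377 = 3149 ; 3485 × 0.139 = 484 → 3633
20–39: 2636 × 0.96 = 2531
40–59: 8352 × 0.968 = 8085
60–79: 3485 × 0.971 = 3384
80+: 8933 × 0.938 + 14057 × 0.578 = 8379 + 8125 = 16504
→ [3633, 2531, 8085, 3384, 16504]
Total after period 2: 3633 + 2531 + 8085 + 3384 + 16504 = 34137

34137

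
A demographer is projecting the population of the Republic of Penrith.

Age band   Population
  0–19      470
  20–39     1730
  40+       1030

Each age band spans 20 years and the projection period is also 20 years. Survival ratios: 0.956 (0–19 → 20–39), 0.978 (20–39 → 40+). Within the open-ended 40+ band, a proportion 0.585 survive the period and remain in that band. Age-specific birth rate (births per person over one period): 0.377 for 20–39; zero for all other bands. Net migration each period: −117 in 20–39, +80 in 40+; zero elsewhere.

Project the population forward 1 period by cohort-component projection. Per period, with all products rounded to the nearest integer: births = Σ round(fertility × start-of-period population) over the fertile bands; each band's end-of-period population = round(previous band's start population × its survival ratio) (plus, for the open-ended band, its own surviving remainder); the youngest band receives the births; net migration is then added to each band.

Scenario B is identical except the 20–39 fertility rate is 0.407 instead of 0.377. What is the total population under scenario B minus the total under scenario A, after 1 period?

52

Let group 1 be 0–19 through group 3 = 40+.
Period 1.
Births: 1730 × 0.377 = 652
Group 2: 470 × 0.956 = 449
Group 3: 1730 × 0.978 + 1030 × 0.585 = 1692 + 603 = 2295
Net migration: Group 2 − 117 → 332; Group 3 + 80 → 2375
→ [652, 332, 2375]
Scenario A total after 1 period: 3359
Scenario B projection —
Period 1.
Births: 1730 × 0.407 = 704
Group 2: 470 × 0.956 = 449
Group 3: 1730 × 0.978 + 1030 × 0.585 = 1692 + 603 = 2295
Net migration: Group 2 − 117 → 332; Group 3 + 80 → 2375
→ [704, 332, 2375]
Scenario B total after 1 period: 3411
Difference B − A = 3411 − 3359 = 52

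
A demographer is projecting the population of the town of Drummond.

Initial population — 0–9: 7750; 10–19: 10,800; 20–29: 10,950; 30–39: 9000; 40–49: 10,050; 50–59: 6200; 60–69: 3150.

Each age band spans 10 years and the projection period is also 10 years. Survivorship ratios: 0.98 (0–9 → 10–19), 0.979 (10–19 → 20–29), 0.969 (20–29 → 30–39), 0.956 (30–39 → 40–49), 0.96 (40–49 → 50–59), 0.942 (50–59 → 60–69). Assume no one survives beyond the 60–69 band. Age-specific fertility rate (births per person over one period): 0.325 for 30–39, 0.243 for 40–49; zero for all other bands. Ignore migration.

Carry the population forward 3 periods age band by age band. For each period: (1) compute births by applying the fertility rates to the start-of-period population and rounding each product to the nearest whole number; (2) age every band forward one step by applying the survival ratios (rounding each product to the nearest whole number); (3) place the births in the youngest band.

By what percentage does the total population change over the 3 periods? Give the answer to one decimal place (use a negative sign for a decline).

-12.1

Numbering the groups 1..7 from youngest to oldest:
After projecting period 1:
Births: 9000 × 0.325 = 2925, 10050 × 0.243 = 2442 → total 5367
Group 2: 7750 × 0.98 = 7595
Group 3: 10800 × 0.979 = 10573
Group 4: 10950 × 0.969 = 10611
Group 5: 9000 × 0.956 = 8604
Group 6: 10050 × 0.96 = 9648
Group 7: 6200 × 0.942 = 5840
Population now: 0–9=5367, 10–19=7595, 20–29=10573, 30–39=10611, 40–49=8604, 50–59=9648, 60–69=5840
After projecting period 2:
Births: 10611 × 0.325 = 3449, 8604 × 0.243 = 2091 → total 5540
Group 2: 5367 × 0.98 = 5260
Group 3: 7595 × 0.979 = 7436
Group 4: 10573 × 0.969 = 10245
Group 5: 10611 × 0.956 = 10144
Group 6: 8604 × 0.96 = 8260
Group 7: 9648 × 0.942 = 9088
Population now: 0–9=5540, 10–19=5260, 20–29=7436, 30–39=10245, 40–49=10144, 50–59=8260, 60–69=9088
After projecting period 3:
Births: 10245 × 0.325 = 3330, 10144 × 0.243 = 2465 → total 5795
Group 2: 5540 × 0.98 = 5429
Group 3: 5260 × 0.979 = 5150
Group 4: 7436 × 0.969 = 7205
Group 5: 10245 × 0.956 = 9794
Group 6: 10144 × 0.96 = 9738
Group 7: 8260 × 0.942 = 7781
Population now: 0–9=5795, 10–19=5429, 20–29=5150, 30–39=7205, 40–49=9794, 50–59=9738, 60–69=7781
Total: 57900 → 50892; change = -7008; percentage change = -12.1%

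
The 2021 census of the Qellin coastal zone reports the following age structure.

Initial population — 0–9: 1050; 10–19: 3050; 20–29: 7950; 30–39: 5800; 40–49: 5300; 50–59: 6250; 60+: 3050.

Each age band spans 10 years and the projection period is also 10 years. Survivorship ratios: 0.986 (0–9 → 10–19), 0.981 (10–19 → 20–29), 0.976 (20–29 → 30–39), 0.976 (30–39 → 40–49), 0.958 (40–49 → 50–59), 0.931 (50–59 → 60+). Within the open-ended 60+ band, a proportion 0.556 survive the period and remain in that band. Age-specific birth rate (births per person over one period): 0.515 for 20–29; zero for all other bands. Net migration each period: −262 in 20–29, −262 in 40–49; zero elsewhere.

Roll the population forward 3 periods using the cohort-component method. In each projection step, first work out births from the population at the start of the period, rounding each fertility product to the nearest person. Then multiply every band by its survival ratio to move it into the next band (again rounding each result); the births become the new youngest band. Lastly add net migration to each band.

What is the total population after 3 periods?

25315

(Groups numbered youngest = 1 to oldest = 7.)
Period 1:
Births: 7950 × 0.515 = 4094
Group 2: 1050 × 0.986 = 1035
Group 3: 3050 × 0.981 = 2992
Group 4: 7950 × 0.976 = 7759
Group 5: 5800 × 0.976 = 5661
Group 6: 5300 × 0.958 = 5077
Group 7: 6250 × 0.931 + 3050 × 0.556 = 5819 + 1696 = 7515
Net migration: Group 3 − 262 → 2730; Group 5 − 262 → 5399
→ [4094, 1035, 2730, 7759, 5399, 5077, 7515]
Period 2:
Births: 2730 × 0.515 = 1406
Group 2: 4094 × 0.986 = 4037
Group 3: 1035 × 0.981 = 1015
Group 4: 2730 × 0.976 = 2664
Group 5: 7759 × 0.976 = 7573
Group 6: 5399 × 0.958 = 5172
Group 7: 5077 × 0.931 + 7515 × 0.556 = 4727 + 4178 = 8905
Net migration: Group 3 − 262 → 753; Group 5 − 262 → 7311
→ [1406, 4037, 753, 2664, 7311, 5172, 8905]
Period 3:
Births: 753 × 0.515 = 388
Group 2: 1406 × 0.986 = 1386
Group 3: 4037 × 0.981 = 3960
Group 4: 753 × 0.976 = 735
Group 5: 2664 × 0.976 = 2600
Group 6: 7311 × 0.958 = 7004
Group 7: 5172 × 0.931 + 8905 × 0.556 = 4815 + 4951 = 9766
Net migration: Group 3 − 262 → 3698; Group 5 − 262 → 2338
→ [388, 1386, 3698, 735, 2338, 7004, 9766]
Total after period 3: 388 + 1386 + 3698 + 735 + 2338 + 7004 + 9766 = 25315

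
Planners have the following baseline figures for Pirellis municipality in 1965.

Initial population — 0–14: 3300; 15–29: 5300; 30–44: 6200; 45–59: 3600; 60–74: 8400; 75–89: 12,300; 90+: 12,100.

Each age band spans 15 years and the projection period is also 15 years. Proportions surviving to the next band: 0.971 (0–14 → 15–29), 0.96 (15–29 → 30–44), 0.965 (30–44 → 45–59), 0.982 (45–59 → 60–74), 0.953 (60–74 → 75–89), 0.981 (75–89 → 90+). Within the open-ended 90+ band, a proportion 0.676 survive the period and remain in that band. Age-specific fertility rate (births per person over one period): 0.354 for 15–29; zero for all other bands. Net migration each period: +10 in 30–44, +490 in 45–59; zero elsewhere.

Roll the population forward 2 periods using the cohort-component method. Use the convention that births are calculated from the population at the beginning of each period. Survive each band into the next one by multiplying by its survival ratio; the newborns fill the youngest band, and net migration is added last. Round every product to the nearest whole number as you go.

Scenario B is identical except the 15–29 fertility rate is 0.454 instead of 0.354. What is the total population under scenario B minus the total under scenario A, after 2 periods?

Period 1.
Births: 5300 × 0.354 = 1876
15–29: 3300 × 0.971 = 3204
30–44: 5300 × 0.96 = 5088
45–59: 6200 × 0.965 = 5983
60–74: 3600 × 0.982 = 3535
75–89: 8400 × 0.953 = 8005
90+: 12300 × 0.981 + 12100 × 0.676 = 12066 + 8180 = 20246
Net migration: 30–44 + 10 → 5098; 45–59 + 490 → 6473
End of period: [1876, 3204, 5098, 6473, 3535, 8005, 20246]
Period 2.
Births: 3204 × 0.354 = 1134
15–29: 1876 × 0.971 = 1822
30–44: 3204 × 0.96 = 3076
45–59: 5098 × 0.965 = 4920
60–74: 6473 × 0.982 = 6356
75–89: 3535 × 0.953 = 3369
90+: 8005 × 0.981 + 20246 × 0.676 = 7853 + 13686 = 21539
Net migration: 30–44 + 10 → 3086; 45–59 + 490 → 5410
End of period: [1134, 1822, 3086, 5410, 6356, 3369, 21539]
Scenario A total after 2 periods: 42716
Scenario B projection —
Period 1.
Births: 5300 × 0.454 = 2406
15–29: 3300 × 0.971 = 3204
30–44: 5300 × 0.96 = 5088
45–59: 6200 × 0.965 = 5983
60–74: 3600 × 0.982 = 3535
75–89: 8400 × 0.953 = 8005
90+: 12300 × 0.981 + 12100 × 0.676 = 12066 + 8180 = 20246
Net migration: 30–44 + 10 → 5098; 45–59 + 490 → 6473
End of period: [2406, 3204, 5098, 6473, 3535, 8005, 20246]
Period 2.
Births: 3204 × 0.454 = 1455
15–29: 2406 × 0.971 = 2336
30–44: 3204 × 0.96 = 3076
45–59: 5098 × 0.965 = 4920
60–74: 6473 × 0.982 = 6356
75–89: 3535 × 0.953 = 3369
90+: 8005 × 0.981 + 20246 × 0.676 = 7853 + 13686 = 21539
Net migration: 30–44 + 10 → 3086; 45–59 + 490 → 5410
End of period: [1455, 2336, 3086, 5410, 6356, 3369, 21539]
Scenario B total after 2 periods: 43551
Difference B − A = 43551 − 42716 = 835

835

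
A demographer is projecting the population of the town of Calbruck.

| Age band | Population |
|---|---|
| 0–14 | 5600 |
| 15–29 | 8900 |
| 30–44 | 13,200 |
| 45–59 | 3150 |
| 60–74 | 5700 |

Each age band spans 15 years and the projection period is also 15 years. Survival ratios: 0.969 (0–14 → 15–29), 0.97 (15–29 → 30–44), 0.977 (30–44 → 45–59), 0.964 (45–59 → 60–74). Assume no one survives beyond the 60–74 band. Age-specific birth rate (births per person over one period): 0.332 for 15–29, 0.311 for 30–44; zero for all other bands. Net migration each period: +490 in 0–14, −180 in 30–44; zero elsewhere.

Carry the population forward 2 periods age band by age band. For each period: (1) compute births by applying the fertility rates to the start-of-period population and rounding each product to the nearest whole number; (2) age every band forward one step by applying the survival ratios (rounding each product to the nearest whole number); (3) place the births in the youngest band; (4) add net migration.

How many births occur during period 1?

7060

Call the groups 1 to 5, youngest first.
After projecting period 1:
Births: 8900 × 0.332 = 2955, 13200 × 0.311 = 4105 ⇒ total 7060
Group 2: 5600 × 0.969 = 5426
Group 3: 8900 × 0.97 = 8633
Group 4: 13200 × 0.977 = 12896
Group 5: 3150 × 0.964 = 3037
Net migration: Group 1 + 490 → 7550; Group 3 − 180 → 8453
Giving 7550 / 5426 / 8453 / 12896 / 3037.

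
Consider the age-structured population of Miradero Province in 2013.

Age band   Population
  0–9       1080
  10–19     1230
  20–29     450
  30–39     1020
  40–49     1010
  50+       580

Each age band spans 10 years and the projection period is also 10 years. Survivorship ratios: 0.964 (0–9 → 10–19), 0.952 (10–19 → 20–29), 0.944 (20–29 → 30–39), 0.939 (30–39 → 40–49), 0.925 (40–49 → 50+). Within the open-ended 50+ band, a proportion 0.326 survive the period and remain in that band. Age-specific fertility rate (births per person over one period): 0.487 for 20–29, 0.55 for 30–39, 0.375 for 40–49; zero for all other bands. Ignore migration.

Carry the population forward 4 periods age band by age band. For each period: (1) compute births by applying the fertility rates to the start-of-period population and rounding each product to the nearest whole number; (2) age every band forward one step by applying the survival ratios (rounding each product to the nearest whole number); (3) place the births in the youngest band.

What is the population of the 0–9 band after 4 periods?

1422

Let group 1 be 0–9 through group 6 = 50+.
— Period 1 —
Births: 450 × 0.487 = 219 ; 1020 × 0.55 = 561 ; 1010 × 0.375 = 379 — total 1159
Group 2: 1080 × 0.964 = 1041
Group 3: 1230 × 0.952 = 1171
Group 4: 450 × 0.944 = 425
Group 5: 1020 × 0.939 = 958
Group 6: 1010 × 0.925 + 580 × 0.326 = 934 + 189 = 1123
Population now: 0–9=1159, 10–19=1041, 20–29=1171, 30–39=425, 40–49=958, 50+=1123
— Period 2 —
Births: 1171 × 0.487 = 570 ; 425 × 0.55 = 234 ; 958 × 0.375 = 359 — total 1163
Group 2: 1159 × 0.964 = 1117
Group 3: 1041 × 0.952 = 991
Group 4: 1171 × 0.944 = 1105
Group 5: 425 × 0.939 = 399
Group 6: 958 × 0.925 + 1123 × 0.326 = 886 + 366 = 1252
Population now: 0–9=1163, 10–19=1117, 20–29=991, 30–39=1105, 40–49=399, 50+=1252
— Period 3 —
Births: 991 × 0.487 = 483 ; 1105 × 0.55 = 608 ; 399 × 0.375 = 150 — total 1241
Group 2: 1163 × 0.964 = 1121
Group 3: 1117 × 0.952 = 1063
Group 4: 991 × 0.944 = 936
Group 5: 1105 × 0.939 = 1038
Group 6: 399 × 0.925 + 1252 × 0.326 = 369 + 408 = 777
Population now: 0–9=1241, 10–19=1121, 20–29=1063, 30–39=936, 40–49=1038, 50+=777
— Period 4 —
Births: 1063 × 0.487 = 518 ; 936 × 0.55 = 515 ; 1038 × 0.375 = 389 — total 1422
Group 2: 1241 × 0.964 = 1196
Group 3: 1121 × 0.952 = 1067
Group 4: 1063 × 0.944 = 1003
Group 5: 936 × 0.939 = 879
Group 6: 1038 × 0.925 + 777 × 0.326 = 960 + 253 = 1213
Population now: 0–9=1422, 10–19=1196, 20–29=1067, 30–39=1003, 40–49=879, 50+=1213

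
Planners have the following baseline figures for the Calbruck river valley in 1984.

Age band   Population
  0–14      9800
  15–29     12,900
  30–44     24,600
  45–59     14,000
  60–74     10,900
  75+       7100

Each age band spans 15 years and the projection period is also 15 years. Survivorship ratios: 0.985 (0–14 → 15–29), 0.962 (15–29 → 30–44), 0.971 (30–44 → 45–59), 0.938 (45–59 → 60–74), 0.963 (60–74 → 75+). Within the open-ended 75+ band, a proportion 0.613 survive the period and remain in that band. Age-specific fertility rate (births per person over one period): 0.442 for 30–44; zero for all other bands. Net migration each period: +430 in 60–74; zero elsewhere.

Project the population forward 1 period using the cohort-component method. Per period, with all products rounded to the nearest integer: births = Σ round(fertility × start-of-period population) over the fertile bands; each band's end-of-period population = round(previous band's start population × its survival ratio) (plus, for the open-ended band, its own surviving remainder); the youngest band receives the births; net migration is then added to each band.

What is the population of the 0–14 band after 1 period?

(Groups numbered youngest = 1 to oldest = 6.)
— Period 1 —
Births: 24600 × 0.442 = 10873
Group 2: 9800 × 0.985 = 9653
Group 3: 12900 × 0.962 = 12410
Group 4: 24600 × 0.971 = 23887
Group 5: 14000 × 0.938 = 13132
Group 6: 10900 × 0.963 + 7100 × 0.613 = 10497 + 4352 = 14849
Net migration: Group 5 + 430 → 13562
Population now: 0–14=10873, 15–29=9653, 30–44=12410, 45–59=23887, 60–74=13562, 75+=14849

10873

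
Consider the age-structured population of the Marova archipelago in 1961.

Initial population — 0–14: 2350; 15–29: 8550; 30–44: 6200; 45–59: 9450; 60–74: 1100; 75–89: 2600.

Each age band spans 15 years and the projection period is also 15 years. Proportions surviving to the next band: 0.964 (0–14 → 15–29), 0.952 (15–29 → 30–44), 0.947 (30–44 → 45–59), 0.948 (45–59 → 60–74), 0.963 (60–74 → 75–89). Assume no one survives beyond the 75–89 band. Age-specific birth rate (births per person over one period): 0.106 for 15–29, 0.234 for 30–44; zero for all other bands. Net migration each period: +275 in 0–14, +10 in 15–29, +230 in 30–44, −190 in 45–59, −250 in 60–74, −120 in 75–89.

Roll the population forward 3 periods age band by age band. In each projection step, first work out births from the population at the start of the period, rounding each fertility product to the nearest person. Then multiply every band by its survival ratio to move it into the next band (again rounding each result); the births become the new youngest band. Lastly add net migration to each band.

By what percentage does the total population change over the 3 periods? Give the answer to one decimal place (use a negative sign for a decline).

Period 1.
Births: 8550 × 0.106 = 906  |  6200 × 0.234 = 1451 → total 2357
15–29: 2350 × 0.964 = 2265
30–44: 8550 × 0.952 = 8140
45–59: 6200 × 0.947 = 5871
60–74: 9450 × 0.948 = 8959
75–89: 1100 × 0.963 = 1059
Net migration: 0–14 + 275 → 2632; 15–29 + 10 → 2275; 30–44 + 230 → 8370; 45–59 − 190 → 5681; 60–74 − 250 → 8709; 75–89 − 120 → 939
End of period: [2632, 2275, 8370, 5681, 8709, 939]
Period 2.
Births: 2275 × 0.106 = 241  |  8370 × 0.234 = 1959 → total 2200
15–29: 2632 × 0.964 = 2537
30–44: 2275 × 0.952 = 2166
45–59: 8370 × 0.947 = 7926
60–74: 5681 × 0.948 = 5386
75–89: 8709 × 0.963 = 8387
Net migration: 0–14 + 275 → 2475; 15–29 + 10 → 2547; 30–44 + 230 → 2396; 45–59 − 190 → 7736; 60–74 − 250 → 5136; 75–89 − 120 → 8267
End of period: [2475, 2547, 2396, 7736, 5136, 8267]
Period 3.
Births: 2547 × 0.106 = 270  |  2396 × 0.234 = 561 → total 831
15–29: 2475 × 0.964 = 2386
30–44: 2547 × 0.952 = 2425
45–59: 2396 × 0.947 = 2269
60–74: 7736 × 0.948 = 7334
75–89: 5136 × 0.963 = 4946
Net migration: 0–14 + 275 → 1106; 15–29 + 10 → 2396; 30–44 + 230 → 2655; 45–59 − 190 → 2079; 60–74 − 250 → 7084; 75–89 − 120 → 4826
End of period: [1106, 2396, 2655, 2079, 7084, 4826]
Total: 30250 → 20146; change = -10104; percentage change = -33.4%

-33.4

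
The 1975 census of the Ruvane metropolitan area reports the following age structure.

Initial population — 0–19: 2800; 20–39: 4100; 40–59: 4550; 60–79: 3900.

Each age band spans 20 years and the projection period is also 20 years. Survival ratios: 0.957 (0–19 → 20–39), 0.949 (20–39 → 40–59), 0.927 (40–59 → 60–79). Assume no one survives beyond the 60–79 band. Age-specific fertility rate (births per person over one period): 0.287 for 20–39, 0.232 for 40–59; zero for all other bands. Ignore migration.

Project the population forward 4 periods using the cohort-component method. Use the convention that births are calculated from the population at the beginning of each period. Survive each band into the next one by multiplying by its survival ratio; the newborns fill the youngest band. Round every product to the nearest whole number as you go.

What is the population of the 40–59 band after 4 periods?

1518

Period 1.
Births: 4100 * 0.287 = 1177, 4550 * 0.232 = 1056 ⇒ total 2233
20–39: 2800 * 0.957 = 2680
40–59: 4100 * 0.949 = 3891
60–79: 4550 * 0.927 = 4218
→ [2233, 2680, 3891, 4218]
Period 2.
Births: 2680 * 0.287 = 769, 3891 * 0.232 = 903 ⇒ total 1672
20–39: 2233 * 0.957 = 2137
40–59: 2680 * 0.949 = 2543
60–79: 3891 * 0.927 = 3607
→ [1672, 2137, 2543, 3607]
Period 3.
Births: 2137 * 0.287 = 613, 2543 * 0.232 = 590 ⇒ total 1203
20–39: 1672 * 0.957 = 1600
40–59: 2137 * 0.949 = 2028
60–79: 2543 * 0.927 = 2357
→ [1203, 1600, 2028, 2357]
Period 4.
Births: 1600 * 0.287 = 459, 2028 * 0.232 = 470 ⇒ total 929
20–39: 1203 * 0.957 = 1151
40–59: 1600 * 0.949 = 1518
60–79: 2028 * 0.927 = 1880
→ [929, 1151, 1518, 1880]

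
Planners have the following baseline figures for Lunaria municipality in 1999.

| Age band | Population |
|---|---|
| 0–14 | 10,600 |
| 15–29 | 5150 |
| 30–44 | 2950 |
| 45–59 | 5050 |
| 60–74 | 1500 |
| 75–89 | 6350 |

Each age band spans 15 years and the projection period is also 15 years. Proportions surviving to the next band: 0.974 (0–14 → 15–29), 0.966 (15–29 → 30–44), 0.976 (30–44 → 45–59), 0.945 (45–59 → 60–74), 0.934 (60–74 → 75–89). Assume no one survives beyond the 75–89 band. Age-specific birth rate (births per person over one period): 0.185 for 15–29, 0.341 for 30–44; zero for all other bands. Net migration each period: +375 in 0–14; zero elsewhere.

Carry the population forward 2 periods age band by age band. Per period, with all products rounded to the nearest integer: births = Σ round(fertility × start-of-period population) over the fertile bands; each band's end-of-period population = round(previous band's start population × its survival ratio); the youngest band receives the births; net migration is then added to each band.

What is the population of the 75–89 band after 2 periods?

[period 1]
Births: 5150 × 0.185 = 953  |  2950 × 0.341 = 1006 — total 1959
15–29: 10600 × 0.974 = 10324
30–44: 5150 × 0.966 = 4975
45–59: 2950 × 0.976 = 2879
60–74: 5050 × 0.945 = 4772
75–89: 1500 × 0.934 = 1401
Net migration: 0–14 + 375 → 2334
→ [2334, 10324, 4975, 2879, 4772, 1401]
[period 2]
Births: 10324 × 0.185 = 1910  |  4975 × 0.341 = 1696 — total 3606
15–29: 2334 × 0.974 = 2273
30–44: 10324 × 0.966 = 9973
45–59: 4975 × 0.976 = 4856
60–74: 2879 × 0.945 = 2721
75–89: 4772 × 0.934 = 4457
Net migration: 0–14 + 375 → 3981
→ [3981, 2273, 9973, 4856, 2721, 4457]

4457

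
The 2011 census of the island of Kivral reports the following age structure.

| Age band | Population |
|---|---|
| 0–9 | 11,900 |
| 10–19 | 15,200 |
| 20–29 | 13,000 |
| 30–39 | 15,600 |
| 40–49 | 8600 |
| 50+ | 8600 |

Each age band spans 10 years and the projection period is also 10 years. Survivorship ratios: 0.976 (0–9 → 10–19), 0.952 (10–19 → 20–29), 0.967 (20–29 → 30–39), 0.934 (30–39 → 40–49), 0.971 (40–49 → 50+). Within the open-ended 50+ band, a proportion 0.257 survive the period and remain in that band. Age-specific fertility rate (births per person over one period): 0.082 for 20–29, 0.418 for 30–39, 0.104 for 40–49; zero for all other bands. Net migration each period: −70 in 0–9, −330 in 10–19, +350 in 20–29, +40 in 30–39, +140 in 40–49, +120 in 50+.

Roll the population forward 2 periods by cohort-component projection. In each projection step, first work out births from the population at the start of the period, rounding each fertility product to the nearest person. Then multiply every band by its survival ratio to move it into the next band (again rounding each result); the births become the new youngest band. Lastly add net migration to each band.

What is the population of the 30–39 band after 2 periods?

After projecting period 1:
Births: 13000 × 0.082 = 1066, 15600 × 0.418 = 6521, 8600 × 0.104 = 894 — total 8481
10–19: 11900 × 0.976 = 11614
20–29: 15200 × 0.952 = 14470
30–39: 13000 × 0.967 = 12571
40–49: 15600 × 0.934 = 14570
50+: 8600 × 0.971 + 8600 × 0.257 = 8351 + 2210 = 10561
Net migration: 0–9 − 70 → 8411; 10–19 − 330 → 11284; 20–29 + 350 → 14820; 30–39 + 40 → 12611; 40–49 + 140 → 14710; 50+ + 120 → 10681
End of period: [8411, 11284, 14820, 12611, 14710, 10681]
After projecting period 2:
Births: 14820 × 0.082 = 1215, 12611 × 0.418 = 5271, 14710 × 0.104 = 1530 — total 8016
10–19: 8411 × 0.976 = 8209
20–29: 11284 × 0.952 = 10742
30–39: 14820 × 0.967 = 14331
40–49: 12611 × 0.934 = 11779
50+: 14710 × 0.971 + 10681 × 0.257 = 14283 + 2745 = 17028
Net migration: 0–9 − 70 → 7946; 10–19 − 330 → 7879; 20–29 + 350 → 11092; 30–39 + 40 → 14371; 40–49 + 140 → 11919; 50+ + 120 → 17148
End of period: [7946, 7879, 11092, 14371, 11919, 17148]

14371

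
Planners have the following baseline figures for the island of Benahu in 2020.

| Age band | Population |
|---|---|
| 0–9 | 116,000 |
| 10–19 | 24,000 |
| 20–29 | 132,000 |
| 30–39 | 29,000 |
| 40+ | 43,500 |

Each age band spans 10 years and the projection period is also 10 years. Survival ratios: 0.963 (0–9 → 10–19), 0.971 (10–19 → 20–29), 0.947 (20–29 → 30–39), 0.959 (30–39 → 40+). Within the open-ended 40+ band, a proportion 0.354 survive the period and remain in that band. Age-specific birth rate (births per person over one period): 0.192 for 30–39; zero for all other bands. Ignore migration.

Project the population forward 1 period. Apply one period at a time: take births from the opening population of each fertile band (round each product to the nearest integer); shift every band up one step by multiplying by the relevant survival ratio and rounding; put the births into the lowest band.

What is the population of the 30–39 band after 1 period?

125004

(Bands numbered youngest = 1 to oldest = 5.)
— Period 1 —
Births: 29000 * 0.192 = 5568
Band 2: 116000 * 0.963 = 111708
Band 3: 24000 * 0.971 = 23304
Band 4: 132000 * 0.947 = 125004
Band 5: 29000 * 0.959 + 43500 * 0.354 = 27811 + 15399 = 43210
Giving 5568 / 111708 / 23304 / 125004 / 43210.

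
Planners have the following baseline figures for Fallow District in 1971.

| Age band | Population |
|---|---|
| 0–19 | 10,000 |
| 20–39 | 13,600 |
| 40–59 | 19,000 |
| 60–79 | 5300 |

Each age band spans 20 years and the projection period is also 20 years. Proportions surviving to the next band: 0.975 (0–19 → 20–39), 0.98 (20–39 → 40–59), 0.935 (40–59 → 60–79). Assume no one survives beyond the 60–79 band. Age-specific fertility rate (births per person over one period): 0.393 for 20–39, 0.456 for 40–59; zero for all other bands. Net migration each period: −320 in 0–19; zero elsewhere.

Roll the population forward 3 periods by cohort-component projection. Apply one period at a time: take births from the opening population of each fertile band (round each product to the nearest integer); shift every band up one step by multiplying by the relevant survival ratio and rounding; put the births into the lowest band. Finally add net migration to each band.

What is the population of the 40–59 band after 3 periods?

Numbering the groups 1..4 from youngest to oldest:
— Period 1 —
Births: 13600 * 0.393 = 5345 ; 19000 * 0.456 = 8664 → 14009
Group 2: 10000 * 0.975 = 9750
Group 3: 13600 * 0.98 = 13328
Group 4: 19000 * 0.935 = 17765
Net migration: Group 1 − 320 → 13689
Giving 13689 / 9750 / 13328 / 17765.
— Period 2 —
Births: 9750 * 0.393 = 3832 ; 13328 * 0.456 = 6078 → 9910
Group 2: 13689 * 0.975 = 13347
Group 3: 9750 * 0.98 = 9555
Group 4: 13328 * 0.935 = 12462
Net migration: Group 1 − 320 → 9590
Giving 9590 / 13347 / 9555 / 12462.
— Period 3 —
Births: 13347 * 0.393 = 5245 ; 9555 * 0.456 = 4357 → 9602
Group 2: 9590 * 0.975 = 9350
Group 3: 13347 * 0.98 = 13080
Group 4: 9555 * 0.935 = 8934
Net migration: Group 1 − 320 → 9282
Giving 9282 / 9350 / 13080 / 8934.

13080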